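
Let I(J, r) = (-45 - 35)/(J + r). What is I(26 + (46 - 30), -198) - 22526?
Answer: -878494/39 ≈ -22526.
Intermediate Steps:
I(J, r) = -80/(J + r)
I(26 + (46 - 30), -198) - 22526 = -80/((26 + (46 - 30)) - 198) - 22526 = -80/((26 + 16) - 198) - 22526 = -80/(42 - 198) - 22526 = -80/(-156) - 22526 = -80*(-1/156) - 22526 = 20/39 - 22526 = -878494/39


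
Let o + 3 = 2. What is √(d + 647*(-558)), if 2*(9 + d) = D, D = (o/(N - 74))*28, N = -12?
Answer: I*√667553414/43 ≈ 600.86*I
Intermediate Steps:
o = -1 (o = -3 + 2 = -1)
D = 14/43 (D = -1/(-12 - 74)*28 = -1/(-86)*28 = -1*(-1/86)*28 = (1/86)*28 = 14/43 ≈ 0.32558)
d = -380/43 (d = -9 + (½)*(14/43) = -9 + 7/43 = -380/43 ≈ -8.8372)
√(d + 647*(-558)) = √(-380/43 + 647*(-558)) = √(-380/43 - 361026) = √(-15524498/43) = I*√667553414/43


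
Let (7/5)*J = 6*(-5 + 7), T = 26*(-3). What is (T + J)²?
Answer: 236196/49 ≈ 4820.3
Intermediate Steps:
T = -78
J = 60/7 (J = 5*(6*(-5 + 7))/7 = 5*(6*2)/7 = (5/7)*12 = 60/7 ≈ 8.5714)
(T + J)² = (-78 + 60/7)² = (-486/7)² = 236196/49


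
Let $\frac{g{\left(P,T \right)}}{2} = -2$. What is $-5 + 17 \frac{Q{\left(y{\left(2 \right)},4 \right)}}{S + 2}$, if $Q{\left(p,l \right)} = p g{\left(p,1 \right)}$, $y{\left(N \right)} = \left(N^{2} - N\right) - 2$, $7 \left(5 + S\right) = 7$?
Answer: $-5$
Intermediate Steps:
$S = -4$ ($S = -5 + \frac{1}{7} \cdot 7 = -5 + 1 = -4$)
$g{\left(P,T \right)} = -4$ ($g{\left(P,T \right)} = 2 \left(-2\right) = -4$)
$y{\left(N \right)} = -2 + N^{2} - N$
$Q{\left(p,l \right)} = - 4 p$ ($Q{\left(p,l \right)} = p \left(-4\right) = - 4 p$)
$-5 + 17 \frac{Q{\left(y{\left(2 \right)},4 \right)}}{S + 2} = -5 + 17 \frac{\left(-4\right) \left(-2 + 2^{2} - 2\right)}{-4 + 2} = -5 + 17 \frac{\left(-4\right) \left(-2 + 4 - 2\right)}{-2} = -5 + 17 \left(-4\right) 0 \left(- \frac{1}{2}\right) = -5 + 17 \cdot 0 \left(- \frac{1}{2}\right) = -5 + 17 \cdot 0 = -5 + 0 = -5$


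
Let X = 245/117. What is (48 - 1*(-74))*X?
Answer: 29890/117 ≈ 255.47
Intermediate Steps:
X = 245/117 (X = 245*(1/117) = 245/117 ≈ 2.0940)
(48 - 1*(-74))*X = (48 - 1*(-74))*(245/117) = (48 + 74)*(245/117) = 122*(245/117) = 29890/117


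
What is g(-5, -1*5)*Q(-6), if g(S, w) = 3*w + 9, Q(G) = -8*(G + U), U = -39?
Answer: -2160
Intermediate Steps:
Q(G) = 312 - 8*G (Q(G) = -8*(G - 39) = -8*(-39 + G) = 312 - 8*G)
g(S, w) = 9 + 3*w
g(-5, -1*5)*Q(-6) = (9 + 3*(-1*5))*(312 - 8*(-6)) = (9 + 3*(-5))*(312 + 48) = (9 - 15)*360 = -6*360 = -2160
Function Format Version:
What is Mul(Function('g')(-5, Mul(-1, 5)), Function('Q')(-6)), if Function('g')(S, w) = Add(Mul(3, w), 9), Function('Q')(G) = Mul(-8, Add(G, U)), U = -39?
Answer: -2160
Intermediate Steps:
Function('Q')(G) = Add(312, Mul(-8, G)) (Function('Q')(G) = Mul(-8, Add(G, -39)) = Mul(-8, Add(-39, G)) = Add(312, Mul(-8, G)))
Function('g')(S, w) = Add(9, Mul(3, w))
Mul(Function('g')(-5, Mul(-1, 5)), Function('Q')(-6)) = Mul(Add(9, Mul(3, Mul(-1, 5))), Add(312, Mul(-8, -6))) = Mul(Add(9, Mul(3, -5)), Add(312, 48)) = Mul(Add(9, -15), 360) = Mul(-6, 360) = -2160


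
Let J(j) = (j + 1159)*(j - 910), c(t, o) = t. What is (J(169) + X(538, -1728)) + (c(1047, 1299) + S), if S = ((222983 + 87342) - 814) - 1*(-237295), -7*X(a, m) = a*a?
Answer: -3342809/7 ≈ -4.7754e+5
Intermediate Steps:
X(a, m) = -a²/7 (X(a, m) = -a*a/7 = -a²/7)
J(j) = (-910 + j)*(1159 + j) (J(j) = (1159 + j)*(-910 + j) = (-910 + j)*(1159 + j))
S = 546806 (S = (310325 - 814) + 237295 = 309511 + 237295 = 546806)
(J(169) + X(538, -1728)) + (c(1047, 1299) + S) = ((-1054690 + 169² + 249*169) - ⅐*538²) + (1047 + 546806) = ((-1054690 + 28561 + 42081) - ⅐*289444) + 547853 = (-984048 - 289444/7) + 547853 = -7177780/7 + 547853 = -3342809/7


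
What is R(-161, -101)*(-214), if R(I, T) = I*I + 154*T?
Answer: -2218538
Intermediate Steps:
R(I, T) = I² + 154*T
R(-161, -101)*(-214) = ((-161)² + 154*(-101))*(-214) = (25921 - 15554)*(-214) = 10367*(-214) = -2218538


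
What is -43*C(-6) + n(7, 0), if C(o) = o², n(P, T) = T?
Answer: -1548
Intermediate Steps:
-43*C(-6) + n(7, 0) = -43*(-6)² + 0 = -43*36 + 0 = -1548 + 0 = -1548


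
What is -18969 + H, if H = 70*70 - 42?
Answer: -14111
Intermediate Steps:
H = 4858 (H = 4900 - 42 = 4858)
-18969 + H = -18969 + 4858 = -14111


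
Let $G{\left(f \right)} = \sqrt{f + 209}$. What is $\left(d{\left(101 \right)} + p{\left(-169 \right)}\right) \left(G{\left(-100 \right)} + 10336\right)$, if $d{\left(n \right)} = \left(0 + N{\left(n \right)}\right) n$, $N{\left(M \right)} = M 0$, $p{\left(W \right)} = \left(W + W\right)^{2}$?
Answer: $1180825984 + 114244 \sqrt{109} \approx 1.182 \cdot 10^{9}$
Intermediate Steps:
$p{\left(W \right)} = 4 W^{2}$ ($p{\left(W \right)} = \left(2 W\right)^{2} = 4 W^{2}$)
$N{\left(M \right)} = 0$
$G{\left(f \right)} = \sqrt{209 + f}$
$d{\left(n \right)} = 0$ ($d{\left(n \right)} = \left(0 + 0\right) n = 0 n = 0$)
$\left(d{\left(101 \right)} + p{\left(-169 \right)}\right) \left(G{\left(-100 \right)} + 10336\right) = \left(0 + 4 \left(-169\right)^{2}\right) \left(\sqrt{209 - 100} + 10336\right) = \left(0 + 4 \cdot 28561\right) \left(\sqrt{109} + 10336\right) = \left(0 + 114244\right) \left(10336 + \sqrt{109}\right) = 114244 \left(10336 + \sqrt{109}\right) = 1180825984 + 114244 \sqrt{109}$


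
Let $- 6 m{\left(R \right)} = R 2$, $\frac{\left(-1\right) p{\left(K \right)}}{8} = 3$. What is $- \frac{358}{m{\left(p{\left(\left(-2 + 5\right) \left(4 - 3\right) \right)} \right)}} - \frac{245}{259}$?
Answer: $- \frac{6763}{148} \approx -45.696$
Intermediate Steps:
$p{\left(K \right)} = -24$ ($p{\left(K \right)} = \left(-8\right) 3 = -24$)
$m{\left(R \right)} = - \frac{R}{3}$ ($m{\left(R \right)} = - \frac{R 2}{6} = - \frac{2 R}{6} = - \frac{R}{3}$)
$- \frac{358}{m{\left(p{\left(\left(-2 + 5\right) \left(4 - 3\right) \right)} \right)}} - \frac{245}{259} = - \frac{358}{\left(- \frac{1}{3}\right) \left(-24\right)} - \frac{245}{259} = - \frac{358}{8} - \frac{35}{37} = \left(-358\right) \frac{1}{8} - \frac{35}{37} = - \frac{179}{4} - \frac{35}{37} = - \frac{6763}{148}$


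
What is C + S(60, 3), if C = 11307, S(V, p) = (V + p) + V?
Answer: 11430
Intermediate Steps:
S(V, p) = p + 2*V
C + S(60, 3) = 11307 + (3 + 2*60) = 11307 + (3 + 120) = 11307 + 123 = 11430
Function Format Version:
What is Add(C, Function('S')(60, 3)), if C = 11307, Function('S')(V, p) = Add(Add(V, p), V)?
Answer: 11430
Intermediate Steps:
Function('S')(V, p) = Add(p, Mul(2, V))
Add(C, Function('S')(60, 3)) = Add(11307, Add(3, Mul(2, 60))) = Add(11307, Add(3, 120)) = Add(11307, 123) = 11430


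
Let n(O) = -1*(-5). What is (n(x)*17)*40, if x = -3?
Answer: 3400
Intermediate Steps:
n(O) = 5
(n(x)*17)*40 = (5*17)*40 = 85*40 = 3400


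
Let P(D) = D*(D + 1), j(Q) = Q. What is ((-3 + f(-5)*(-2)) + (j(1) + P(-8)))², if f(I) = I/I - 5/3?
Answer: 27556/9 ≈ 3061.8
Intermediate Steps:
f(I) = -⅔ (f(I) = 1 - 5*⅓ = 1 - 5/3 = -⅔)
P(D) = D*(1 + D)
((-3 + f(-5)*(-2)) + (j(1) + P(-8)))² = ((-3 - ⅔*(-2)) + (1 - 8*(1 - 8)))² = ((-3 + 4/3) + (1 - 8*(-7)))² = (-5/3 + (1 + 56))² = (-5/3 + 57)² = (166/3)² = 27556/9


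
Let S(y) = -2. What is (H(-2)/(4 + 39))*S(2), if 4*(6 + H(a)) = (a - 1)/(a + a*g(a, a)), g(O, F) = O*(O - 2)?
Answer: 143/516 ≈ 0.27713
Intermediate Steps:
g(O, F) = O*(-2 + O)
H(a) = -6 + (-1 + a)/(4*(a + a²*(-2 + a))) (H(a) = -6 + ((a - 1)/(a + a*(a*(-2 + a))))/4 = -6 + ((-1 + a)/(a + a²*(-2 + a)))/4 = -6 + (-1 + a)/(4*(a + a²*(-2 + a))))
(H(-2)/(4 + 39))*S(2) = (((¼)*(1 - 24*(-2)² + 24*(-2))/(-2*(-1 - 2)))/(4 + 39))*(-2) = (((¼)*(-½)*(1 - 24*4 - 48)/(-3))/43)*(-2) = (((¼)*(-½)*(-⅓)*(1 - 96 - 48))/43)*(-2) = (((¼)*(-½)*(-⅓)*(-143))/43)*(-2) = ((1/43)*(-143/24))*(-2) = -143/1032*(-2) = 143/516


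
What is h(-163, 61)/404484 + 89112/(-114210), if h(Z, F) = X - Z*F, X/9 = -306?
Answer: -41635133/54605340 ≈ -0.76247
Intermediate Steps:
X = -2754 (X = 9*(-306) = -2754)
h(Z, F) = -2754 - F*Z (h(Z, F) = -2754 - Z*F = -2754 - F*Z)
h(-163, 61)/404484 + 89112/(-114210) = (-2754 - 1*61*(-163))/404484 + 89112/(-114210) = (-2754 + 9943)*(1/404484) + 89112*(-1/114210) = 7189*(1/404484) - 316/405 = 7189/404484 - 316/405 = -41635133/54605340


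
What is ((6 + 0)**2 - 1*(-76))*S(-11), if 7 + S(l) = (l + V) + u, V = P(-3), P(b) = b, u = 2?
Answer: -2128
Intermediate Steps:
V = -3
S(l) = -8 + l (S(l) = -7 + ((l - 3) + 2) = -7 + ((-3 + l) + 2) = -7 + (-1 + l) = -8 + l)
((6 + 0)**2 - 1*(-76))*S(-11) = ((6 + 0)**2 - 1*(-76))*(-8 - 11) = (6**2 + 76)*(-19) = (36 + 76)*(-19) = 112*(-19) = -2128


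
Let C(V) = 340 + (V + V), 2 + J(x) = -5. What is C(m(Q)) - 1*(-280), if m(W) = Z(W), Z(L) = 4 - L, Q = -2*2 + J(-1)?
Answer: 650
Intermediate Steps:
J(x) = -7 (J(x) = -2 - 5 = -7)
Q = -11 (Q = -2*2 - 7 = -4 - 7 = -11)
m(W) = 4 - W
C(V) = 340 + 2*V
C(m(Q)) - 1*(-280) = (340 + 2*(4 - 1*(-11))) - 1*(-280) = (340 + 2*(4 + 11)) + 280 = (340 + 2*15) + 280 = (340 + 30) + 280 = 370 + 280 = 650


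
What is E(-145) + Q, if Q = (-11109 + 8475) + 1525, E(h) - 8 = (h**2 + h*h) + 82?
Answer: 41031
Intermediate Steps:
E(h) = 90 + 2*h**2 (E(h) = 8 + ((h**2 + h*h) + 82) = 8 + ((h**2 + h**2) + 82) = 8 + (2*h**2 + 82) = 8 + (82 + 2*h**2) = 90 + 2*h**2)
Q = -1109 (Q = -2634 + 1525 = -1109)
E(-145) + Q = (90 + 2*(-145)**2) - 1109 = (90 + 2*21025) - 1109 = (90 + 42050) - 1109 = 42140 - 1109 = 41031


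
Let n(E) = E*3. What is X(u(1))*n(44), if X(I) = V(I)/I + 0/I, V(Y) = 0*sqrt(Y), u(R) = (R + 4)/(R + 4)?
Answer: 0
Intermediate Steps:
u(R) = 1 (u(R) = (4 + R)/(4 + R) = 1)
V(Y) = 0
X(I) = 0 (X(I) = 0/I + 0/I = 0 + 0 = 0)
n(E) = 3*E
X(u(1))*n(44) = 0*(3*44) = 0*132 = 0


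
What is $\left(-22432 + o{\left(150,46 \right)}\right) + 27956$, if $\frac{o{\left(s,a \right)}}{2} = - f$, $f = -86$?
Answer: $5696$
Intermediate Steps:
$o{\left(s,a \right)} = 172$ ($o{\left(s,a \right)} = 2 \left(\left(-1\right) \left(-86\right)\right) = 2 \cdot 86 = 172$)
$\left(-22432 + o{\left(150,46 \right)}\right) + 27956 = \left(-22432 + 172\right) + 27956 = -22260 + 27956 = 5696$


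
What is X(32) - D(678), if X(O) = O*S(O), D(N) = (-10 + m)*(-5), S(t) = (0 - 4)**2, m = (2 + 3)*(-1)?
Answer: 437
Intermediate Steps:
m = -5 (m = 5*(-1) = -5)
S(t) = 16 (S(t) = (-4)**2 = 16)
D(N) = 75 (D(N) = (-10 - 5)*(-5) = -15*(-5) = 75)
X(O) = 16*O (X(O) = O*16 = 16*O)
X(32) - D(678) = 16*32 - 1*75 = 512 - 75 = 437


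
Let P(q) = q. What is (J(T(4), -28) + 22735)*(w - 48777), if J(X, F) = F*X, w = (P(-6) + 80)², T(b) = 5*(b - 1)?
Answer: -966261815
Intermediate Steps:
T(b) = -5 + 5*b (T(b) = 5*(-1 + b) = -5 + 5*b)
w = 5476 (w = (-6 + 80)² = 74² = 5476)
(J(T(4), -28) + 22735)*(w - 48777) = (-28*(-5 + 5*4) + 22735)*(5476 - 48777) = (-28*(-5 + 20) + 22735)*(-43301) = (-28*15 + 22735)*(-43301) = (-420 + 22735)*(-43301) = 22315*(-43301) = -966261815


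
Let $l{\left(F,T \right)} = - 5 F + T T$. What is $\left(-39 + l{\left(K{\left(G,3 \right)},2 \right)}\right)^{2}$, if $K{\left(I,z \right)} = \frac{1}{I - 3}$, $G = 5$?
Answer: $\frac{5625}{4} \approx 1406.3$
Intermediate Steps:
$K{\left(I,z \right)} = \frac{1}{-3 + I}$
$l{\left(F,T \right)} = T^{2} - 5 F$ ($l{\left(F,T \right)} = - 5 F + T^{2} = T^{2} - 5 F$)
$\left(-39 + l{\left(K{\left(G,3 \right)},2 \right)}\right)^{2} = \left(-39 + \left(2^{2} - \frac{5}{-3 + 5}\right)\right)^{2} = \left(-39 + \left(4 - \frac{5}{2}\right)\right)^{2} = \left(-39 + \frac{3}{2}\right)^{2} = \left(- \frac{75}{2}\right)^{2} = \frac{5625}{4}$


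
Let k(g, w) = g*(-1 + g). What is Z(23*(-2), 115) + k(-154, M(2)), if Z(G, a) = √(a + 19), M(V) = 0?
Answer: 23870 + √134 ≈ 23882.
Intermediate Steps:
Z(G, a) = √(19 + a)
Z(23*(-2), 115) + k(-154, M(2)) = √(19 + 115) - 154*(-1 - 154) = √134 - 154*(-155) = √134 + 23870 = 23870 + √134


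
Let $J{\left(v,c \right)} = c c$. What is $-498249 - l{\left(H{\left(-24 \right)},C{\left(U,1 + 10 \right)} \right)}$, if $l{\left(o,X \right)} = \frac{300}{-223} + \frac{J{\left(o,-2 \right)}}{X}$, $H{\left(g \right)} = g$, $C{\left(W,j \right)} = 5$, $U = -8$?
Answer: $- \frac{555547027}{1115} \approx -4.9825 \cdot 10^{5}$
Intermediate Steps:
$J{\left(v,c \right)} = c^{2}$
$l{\left(o,X \right)} = - \frac{300}{223} + \frac{4}{X}$ ($l{\left(o,X \right)} = \frac{300}{-223} + \frac{\left(-2\right)^{2}}{X} = 300 \left(- \frac{1}{223}\right) + \frac{4}{X} = - \frac{300}{223} + \frac{4}{X}$)
$-498249 - l{\left(H{\left(-24 \right)},C{\left(U,1 + 10 \right)} \right)} = -498249 - \left(- \frac{300}{223} + \frac{4}{5}\right) = -498249 - - \frac{608}{1115} = -498249 + \frac{608}{1115} = - \frac{555547027}{1115}$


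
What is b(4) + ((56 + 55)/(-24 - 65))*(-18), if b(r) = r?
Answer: 2354/89 ≈ 26.449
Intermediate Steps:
b(4) + ((56 + 55)/(-24 - 65))*(-18) = 4 + ((56 + 55)/(-24 - 65))*(-18) = 4 + (111/(-89))*(-18) = 4 + (111*(-1/89))*(-18) = 4 - 111/89*(-18) = 4 + 1998/89 = 2354/89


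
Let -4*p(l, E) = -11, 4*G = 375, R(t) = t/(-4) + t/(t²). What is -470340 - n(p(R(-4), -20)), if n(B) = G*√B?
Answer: -470340 - 375*√11/8 ≈ -4.7050e+5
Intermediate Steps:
R(t) = 1/t - t/4 (R(t) = t*(-¼) + t/t² = -t/4 + 1/t = 1/t - t/4)
G = 375/4 (G = (¼)*375 = 375/4 ≈ 93.750)
p(l, E) = 11/4 (p(l, E) = -¼*(-11) = 11/4)
n(B) = 375*√B/4
-470340 - n(p(R(-4), -20)) = -470340 - 375*√(11/4)/4 = -470340 - 375*√11/2/4 = -470340 - 375*√11/8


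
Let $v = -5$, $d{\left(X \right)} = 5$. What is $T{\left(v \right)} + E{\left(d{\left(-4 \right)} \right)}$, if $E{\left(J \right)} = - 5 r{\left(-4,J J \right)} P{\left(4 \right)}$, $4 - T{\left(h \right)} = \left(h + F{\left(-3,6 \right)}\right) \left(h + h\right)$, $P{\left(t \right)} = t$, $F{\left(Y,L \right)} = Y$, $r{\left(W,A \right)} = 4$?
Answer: $-156$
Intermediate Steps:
$T{\left(h \right)} = 4 - 2 h \left(-3 + h\right)$ ($T{\left(h \right)} = 4 - \left(h - 3\right) \left(h + h\right) = 4 - \left(-3 + h\right) 2 h = 4 - 2 h \left(-3 + h\right)$)
$E{\left(J \right)} = -80$ ($E{\left(J \right)} = \left(-5\right) 4 \cdot 4 = \left(-20\right) 4 = -80$)
$T{\left(v \right)} + E{\left(d{\left(-4 \right)} \right)} = \left(4 - 2 \left(-5\right)^{2} + 6 \left(-5\right)\right) - 80 = \left(4 - 50 - 30\right) - 80 = -76 - 80 = -156$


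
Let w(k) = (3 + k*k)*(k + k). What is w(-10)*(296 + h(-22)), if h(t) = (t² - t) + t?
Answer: -1606800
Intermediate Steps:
w(k) = 2*k*(3 + k²) (w(k) = (3 + k²)*(2*k) = 2*k*(3 + k²))
h(t) = t²
w(-10)*(296 + h(-22)) = (2*(-10)*(3 + (-10)²))*(296 + (-22)²) = (2*(-10)*(3 + 100))*(296 + 484) = (2*(-10)*103)*780 = -2060*780 = -1606800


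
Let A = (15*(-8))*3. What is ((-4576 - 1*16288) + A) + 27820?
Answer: 6596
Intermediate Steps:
A = -360 (A = -120*3 = -360)
((-4576 - 1*16288) + A) + 27820 = ((-4576 - 1*16288) - 360) + 27820 = ((-4576 - 16288) - 360) + 27820 = (-20864 - 360) + 27820 = -21224 + 27820 = 6596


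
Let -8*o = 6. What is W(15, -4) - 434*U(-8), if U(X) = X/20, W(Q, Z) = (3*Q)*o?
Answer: 2797/20 ≈ 139.85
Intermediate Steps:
o = -¾ (o = -⅛*6 = -¾ ≈ -0.75000)
W(Q, Z) = -9*Q/4 (W(Q, Z) = (3*Q)*(-¾) = -9*Q/4)
U(X) = X/20 (U(X) = X*(1/20) = X/20)
W(15, -4) - 434*U(-8) = -9/4*15 - 217*(-8)/10 = -135/4 - 434*(-⅖) = -135/4 + 868/5 = 2797/20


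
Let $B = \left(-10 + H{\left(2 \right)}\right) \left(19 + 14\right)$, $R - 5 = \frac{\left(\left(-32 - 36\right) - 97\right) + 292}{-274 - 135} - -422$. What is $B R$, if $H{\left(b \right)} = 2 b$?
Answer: $- \frac{34554168}{409} \approx -84485.0$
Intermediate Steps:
$R = \frac{174516}{409}$ ($R = 5 + \left(\frac{\left(\left(-32 - 36\right) - 97\right) + 292}{-274 - 135} - -422\right) = 5 + \left(\frac{\left(-68 - 97\right) + 292}{-409} + 422\right) = 5 + \left(\left(-165 + 292\right) \left(- \frac{1}{409}\right) + 422\right) = 5 + \left(127 \left(- \frac{1}{409}\right) + 422\right) = 5 + \left(- \frac{127}{409} + 422\right) = 5 + \frac{172471}{409} = \frac{174516}{409} \approx 426.69$)
$B = -198$ ($B = \left(-10 + 2 \cdot 2\right) \left(19 + 14\right) = \left(-10 + 4\right) 33 = \left(-6\right) 33 = -198$)
$B R = \left(-198\right) \frac{174516}{409} = - \frac{34554168}{409}$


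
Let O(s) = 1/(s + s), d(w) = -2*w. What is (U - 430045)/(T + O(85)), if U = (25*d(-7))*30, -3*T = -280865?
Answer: -213967950/47747053 ≈ -4.4813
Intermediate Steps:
T = 280865/3 (T = -1/3*(-280865) = 280865/3 ≈ 93622.)
O(s) = 1/(2*s)
U = 10500 (U = (25*(-2*(-7)))*30 = (25*14)*30 = 350*30 = 10500)
(U - 430045)/(T + O(85)) = (10500 - 430045)/(280865/3 + (1/2)/85) = -419545/(280865/3 + (1/2)*(1/85)) = -419545/(280865/3 + 1/170) = -419545/47747053/510 = -419545*510/47747053 = -213967950/47747053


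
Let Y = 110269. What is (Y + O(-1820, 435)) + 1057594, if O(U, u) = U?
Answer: 1166043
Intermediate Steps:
(Y + O(-1820, 435)) + 1057594 = (110269 - 1820) + 1057594 = 108449 + 1057594 = 1166043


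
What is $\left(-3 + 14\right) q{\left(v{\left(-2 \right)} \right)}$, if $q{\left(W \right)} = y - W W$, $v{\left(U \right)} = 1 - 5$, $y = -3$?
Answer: $-209$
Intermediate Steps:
$v{\left(U \right)} = -4$
$q{\left(W \right)} = -3 - W^{2}$ ($q{\left(W \right)} = -3 - W W = -3 - W^{2}$)
$\left(-3 + 14\right) q{\left(v{\left(-2 \right)} \right)} = \left(-3 + 14\right) \left(-3 - \left(-4\right)^{2}\right) = 11 \left(-3 - 16\right) = 11 \left(-19\right) = -209$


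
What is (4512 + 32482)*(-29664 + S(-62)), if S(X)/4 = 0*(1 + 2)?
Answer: -1097390016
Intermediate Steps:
S(X) = 0 (S(X) = 4*(0*(1 + 2)) = 4*(0*3) = 4*0 = 0)
(4512 + 32482)*(-29664 + S(-62)) = (4512 + 32482)*(-29664 + 0) = 36994*(-29664) = -1097390016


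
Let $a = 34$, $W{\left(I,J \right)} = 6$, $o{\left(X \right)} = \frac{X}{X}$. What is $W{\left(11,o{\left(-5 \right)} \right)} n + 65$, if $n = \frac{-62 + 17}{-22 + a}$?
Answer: $\frac{85}{2} \approx 42.5$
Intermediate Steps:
$o{\left(X \right)} = 1$
$n = - \frac{15}{4}$ ($n = \frac{-62 + 17}{-22 + 34} = - \frac{45}{12} = \left(-45\right) \frac{1}{12} = - \frac{15}{4} \approx -3.75$)
$W{\left(11,o{\left(-5 \right)} \right)} n + 65 = 6 \left(- \frac{15}{4}\right) + 65 = - \frac{45}{2} + 65 = \frac{85}{2}$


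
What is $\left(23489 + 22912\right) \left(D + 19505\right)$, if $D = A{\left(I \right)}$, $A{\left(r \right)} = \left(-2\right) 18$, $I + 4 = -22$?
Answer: $903381069$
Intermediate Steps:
$I = -26$ ($I = -4 - 22 = -26$)
$A{\left(r \right)} = -36$
$D = -36$
$\left(23489 + 22912\right) \left(D + 19505\right) = \left(23489 + 22912\right) \left(-36 + 19505\right) = 46401 \cdot 19469 = 903381069$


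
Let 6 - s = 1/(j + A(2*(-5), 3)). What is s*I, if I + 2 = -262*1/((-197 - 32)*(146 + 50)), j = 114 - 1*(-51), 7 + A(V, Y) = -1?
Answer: -42112573/3523394 ≈ -11.952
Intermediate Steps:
A(V, Y) = -8 (A(V, Y) = -7 - 1 = -8)
j = 165 (j = 114 + 51 = 165)
I = -44753/22442 (I = -2 - 262*1/((-197 - 32)*(146 + 50)) = -2 - 262/((-229*196)) = -2 - 262/(-44884) = -2 - 262*(-1/44884) = -2 + 131/22442 = -44753/22442 ≈ -1.9942)
s = 941/157 (s = 6 - 1/(165 - 8) = 6 - 1/157 = 941/157 ≈ 5.9936)
s*I = (941/157)*(-44753/22442) = -42112573/3523394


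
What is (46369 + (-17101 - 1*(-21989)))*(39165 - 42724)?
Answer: -182423663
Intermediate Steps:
(46369 + (-17101 - 1*(-21989)))*(39165 - 42724) = (46369 + (-17101 + 21989))*(-3559) = (46369 + 4888)*(-3559) = 51257*(-3559) = -182423663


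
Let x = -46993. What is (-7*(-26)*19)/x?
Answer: -3458/46993 ≈ -0.073585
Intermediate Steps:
(-7*(-26)*19)/x = (-7*(-26)*19)/(-46993) = (182*19)*(-1/46993) = 3458*(-1/46993) = -3458/46993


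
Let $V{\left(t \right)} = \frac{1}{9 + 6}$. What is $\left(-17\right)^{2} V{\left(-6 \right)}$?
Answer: $\frac{289}{15} \approx 19.267$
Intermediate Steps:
$V{\left(t \right)} = \frac{1}{15}$
$\left(-17\right)^{2} V{\left(-6 \right)} = \left(-17\right)^{2} \cdot \frac{1}{15} = 289 \cdot \frac{1}{15} = \frac{289}{15}$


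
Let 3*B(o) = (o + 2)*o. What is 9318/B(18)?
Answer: 1553/20 ≈ 77.650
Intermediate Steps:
B(o) = o*(2 + o)/3 (B(o) = ((o + 2)*o)/3 = ((2 + o)*o)/3 = (o*(2 + o))/3 = o*(2 + o)/3)
9318/B(18) = 9318/(((1/3)*18*(2 + 18))) = 9318/(((1/3)*18*20)) = 9318/120 = 9318*(1/120) = 1553/20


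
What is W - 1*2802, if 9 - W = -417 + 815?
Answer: -3191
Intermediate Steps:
W = -389 (W = 9 - (-417 + 815) = 9 - 1*398 = 9 - 398 = -389)
W - 1*2802 = -389 - 1*2802 = -389 - 2802 = -3191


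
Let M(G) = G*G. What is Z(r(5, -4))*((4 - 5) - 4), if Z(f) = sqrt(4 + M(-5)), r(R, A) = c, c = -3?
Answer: -5*sqrt(29) ≈ -26.926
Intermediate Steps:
M(G) = G**2
r(R, A) = -3
Z(f) = sqrt(29) (Z(f) = sqrt(4 + (-5)**2) = sqrt(4 + 25) = sqrt(29))
Z(r(5, -4))*((4 - 5) - 4) = sqrt(29)*((4 - 5) - 4) = sqrt(29)*(-1 - 4) = sqrt(29)*(-5) = -5*sqrt(29)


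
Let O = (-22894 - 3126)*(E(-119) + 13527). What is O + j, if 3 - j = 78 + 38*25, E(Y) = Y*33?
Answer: -249793025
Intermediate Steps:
E(Y) = 33*Y
O = -249792000 (O = (-22894 - 3126)*(33*(-119) + 13527) = -26020*(-3927 + 13527) = -26020*9600 = -249792000)
j = -1025 (j = 3 - (78 + 38*25) = 3 - (78 + 950) = 3 - 1*1028 = 3 - 1028 = -1025)
O + j = -249792000 - 1025 = -249793025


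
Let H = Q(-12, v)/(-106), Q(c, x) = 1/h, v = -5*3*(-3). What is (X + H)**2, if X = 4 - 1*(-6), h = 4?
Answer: 17969121/179776 ≈ 99.953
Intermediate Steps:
X = 10 (X = 4 + 6 = 10)
v = 45 (v = -15*(-3) = 45)
Q(c, x) = 1/4
H = -1/424 (H = (1/4)/(-106) = (1/4)*(-1/106) = -1/424 ≈ -0.0023585)
(X + H)**2 = (10 - 1/424)**2 = (4239/424)**2 = 17969121/179776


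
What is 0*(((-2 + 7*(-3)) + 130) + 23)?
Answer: 0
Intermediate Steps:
0*(((-2 + 7*(-3)) + 130) + 23) = 0*(((-2 - 21) + 130) + 23) = 0*((-23 + 130) + 23) = 0*(107 + 23) = 0*130 = 0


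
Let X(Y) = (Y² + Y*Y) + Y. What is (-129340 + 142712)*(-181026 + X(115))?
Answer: -2065452492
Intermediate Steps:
X(Y) = Y + 2*Y² (X(Y) = (Y² + Y²) + Y = 2*Y² + Y = Y + 2*Y²)
(-129340 + 142712)*(-181026 + X(115)) = (-129340 + 142712)*(-181026 + 115*(1 + 2*115)) = 13372*(-181026 + 115*(1 + 230)) = 13372*(-181026 + 115*231) = 13372*(-181026 + 26565) = 13372*(-154461) = -2065452492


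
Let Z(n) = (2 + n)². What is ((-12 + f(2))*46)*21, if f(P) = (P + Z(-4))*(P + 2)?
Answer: 11592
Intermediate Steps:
f(P) = (2 + P)*(4 + P) (f(P) = (P + (2 - 4)²)*(P + 2) = (P + (-2)²)*(2 + P) = (P + 4)*(2 + P) = (4 + P)*(2 + P) = (2 + P)*(4 + P))
((-12 + f(2))*46)*21 = ((-12 + (8 + 2² + 6*2))*46)*21 = ((-12 + (8 + 4 + 12))*46)*21 = ((-12 + 24)*46)*21 = (12*46)*21 = 552*21 = 11592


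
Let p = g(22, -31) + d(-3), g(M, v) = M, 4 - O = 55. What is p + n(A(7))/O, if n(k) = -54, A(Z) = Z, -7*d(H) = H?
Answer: 2795/119 ≈ 23.487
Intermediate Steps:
O = -51 (O = 4 - 1*55 = 4 - 55 = -51)
d(H) = -H/7
p = 157/7 (p = 22 - 1/7*(-3) = 22 + 3/7 = 157/7 ≈ 22.429)
p + n(A(7))/O = 157/7 - 54/(-51) = 157/7 - 54*(-1/51) = 157/7 + 18/17 = 2795/119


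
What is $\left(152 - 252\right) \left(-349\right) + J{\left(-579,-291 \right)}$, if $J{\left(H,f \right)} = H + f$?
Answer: $34030$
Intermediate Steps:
$\left(152 - 252\right) \left(-349\right) + J{\left(-579,-291 \right)} = \left(152 - 252\right) \left(-349\right) - 870 = \left(-100\right) \left(-349\right) - 870 = 34900 - 870 = 34030$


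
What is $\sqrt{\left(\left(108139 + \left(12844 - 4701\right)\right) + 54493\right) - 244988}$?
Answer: $i \sqrt{74213} \approx 272.42 i$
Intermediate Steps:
$\sqrt{\left(\left(108139 + \left(12844 - 4701\right)\right) + 54493\right) - 244988} = \sqrt{\left(\left(108139 + 8143\right) + 54493\right) - 244988} = \sqrt{\left(116282 + 54493\right) - 244988} = \sqrt{170775 - 244988} = \sqrt{-74213} = i \sqrt{74213}$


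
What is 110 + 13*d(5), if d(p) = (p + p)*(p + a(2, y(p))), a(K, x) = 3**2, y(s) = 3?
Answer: 1930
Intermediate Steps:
a(K, x) = 9
d(p) = 2*p*(9 + p) (d(p) = (p + p)*(p + 9) = (2*p)*(9 + p) = 2*p*(9 + p))
110 + 13*d(5) = 110 + 13*(2*5*(9 + 5)) = 110 + 13*(2*5*14) = 110 + 13*140 = 110 + 1820 = 1930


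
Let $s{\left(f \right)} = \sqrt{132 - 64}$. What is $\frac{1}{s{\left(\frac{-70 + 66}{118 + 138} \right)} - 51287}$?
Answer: $- \frac{51287}{2630356301} - \frac{2 \sqrt{17}}{2630356301} \approx -1.9501 \cdot 10^{-5}$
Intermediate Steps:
$s{\left(f \right)} = 2 \sqrt{17}$ ($s{\left(f \right)} = \sqrt{68} = 2 \sqrt{17}$)
$\frac{1}{s{\left(\frac{-70 + 66}{118 + 138} \right)} - 51287} = \frac{1}{2 \sqrt{17} - 51287} = \frac{1}{-51287 + 2 \sqrt{17}}$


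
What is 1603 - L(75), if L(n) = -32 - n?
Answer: 1710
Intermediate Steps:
1603 - L(75) = 1603 - (-32 - 1*75) = 1603 - (-32 - 75) = 1603 - 1*(-107) = 1603 + 107 = 1710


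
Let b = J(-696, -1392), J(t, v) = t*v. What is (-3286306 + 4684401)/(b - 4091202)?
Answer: -279619/624474 ≈ -0.44777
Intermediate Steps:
b = 968832 (b = -696*(-1392) = 968832)
(-3286306 + 4684401)/(b - 4091202) = (-3286306 + 4684401)/(968832 - 4091202) = 1398095/(-3122370) = 1398095*(-1/3122370) = -279619/624474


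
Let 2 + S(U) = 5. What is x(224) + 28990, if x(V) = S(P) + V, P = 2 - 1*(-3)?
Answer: 29217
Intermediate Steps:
P = 5 (P = 2 + 3 = 5)
S(U) = 3 (S(U) = -2 + 5 = 3)
x(V) = 3 + V
x(224) + 28990 = (3 + 224) + 28990 = 227 + 28990 = 29217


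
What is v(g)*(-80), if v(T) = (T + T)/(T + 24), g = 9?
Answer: -480/11 ≈ -43.636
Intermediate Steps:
v(T) = 2*T/(24 + T) (v(T) = (2*T)/(24 + T) = 2*T/(24 + T))
v(g)*(-80) = (2*9/(24 + 9))*(-80) = (2*9/33)*(-80) = (2*9*(1/33))*(-80) = (6/11)*(-80) = -480/11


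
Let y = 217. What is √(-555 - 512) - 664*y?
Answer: -144088 + I*√1067 ≈ -1.4409e+5 + 32.665*I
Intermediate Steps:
√(-555 - 512) - 664*y = √(-555 - 512) - 664*217 = √(-1067) - 144088 = I*√1067 - 144088 = -144088 + I*√1067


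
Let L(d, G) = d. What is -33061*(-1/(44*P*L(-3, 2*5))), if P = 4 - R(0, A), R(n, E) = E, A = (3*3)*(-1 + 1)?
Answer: -33061/528 ≈ -62.616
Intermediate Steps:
A = 0 (A = 9*0 = 0)
P = 4 (P = 4 - 1*0 = 4 + 0 = 4)
-33061*(-1/(44*P*L(-3, 2*5))) = -33061/(-3*4*(-44)) = -33061/((-12*(-44))) = -33061/528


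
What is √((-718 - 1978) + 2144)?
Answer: 2*I*√138 ≈ 23.495*I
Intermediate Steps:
√((-718 - 1978) + 2144) = √(-2696 + 2144) = √(-552) = 2*I*√138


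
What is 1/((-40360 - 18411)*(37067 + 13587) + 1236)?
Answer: -1/2976984998 ≈ -3.3591e-10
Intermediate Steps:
1/((-40360 - 18411)*(37067 + 13587) + 1236) = 1/(-58771*50654 + 1236) = 1/(-2976986234 + 1236) = 1/(-2976984998) = -1/2976984998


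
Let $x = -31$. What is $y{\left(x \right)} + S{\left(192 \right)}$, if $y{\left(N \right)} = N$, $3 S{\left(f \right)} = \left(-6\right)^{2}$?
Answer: $-19$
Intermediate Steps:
$S{\left(f \right)} = 12$ ($S{\left(f \right)} = \frac{\left(-6\right)^{2}}{3} = \frac{1}{3} \cdot 36 = 12$)
$y{\left(x \right)} + S{\left(192 \right)} = -31 + 12 = -19$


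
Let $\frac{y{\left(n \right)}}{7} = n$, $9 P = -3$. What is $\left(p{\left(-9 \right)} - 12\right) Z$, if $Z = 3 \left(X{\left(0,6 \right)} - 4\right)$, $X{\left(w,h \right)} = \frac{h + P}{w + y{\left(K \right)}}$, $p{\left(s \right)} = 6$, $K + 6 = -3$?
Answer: $\frac{1546}{21} \approx 73.619$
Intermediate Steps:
$P = - \frac{1}{3}$ ($P = \frac{1}{9} \left(-3\right) = - \frac{1}{3} \approx -0.33333$)
$K = -9$ ($K = -6 - 3 = -9$)
$y{\left(n \right)} = 7 n$
$X{\left(w,h \right)} = \frac{- \frac{1}{3} + h}{-63 + w}$ ($X{\left(w,h \right)} = \frac{h - \frac{1}{3}}{w + 7 \left(-9\right)} = \frac{- \frac{1}{3} + h}{w - 63} = \frac{- \frac{1}{3} + h}{-63 + w}$)
$Z = - \frac{773}{63}$ ($Z = 3 \left(\frac{- \frac{1}{3} + 6}{-63 + 0} - 4\right) = 3 \left(\frac{1}{-63} \cdot \frac{17}{3} - 4\right) = 3 \left(\left(- \frac{1}{63}\right) \frac{17}{3} - 4\right) = 3 \left(- \frac{17}{189} - 4\right) = 3 \left(- \frac{773}{189}\right) = - \frac{773}{63} \approx -12.27$)
$\left(p{\left(-9 \right)} - 12\right) Z = \left(6 - 12\right) \left(- \frac{773}{63}\right) = \left(-6\right) \left(- \frac{773}{63}\right) = \frac{1546}{21}$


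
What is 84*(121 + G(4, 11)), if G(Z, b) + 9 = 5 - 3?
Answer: 9576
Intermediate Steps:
G(Z, b) = -7 (G(Z, b) = -9 + (5 - 3) = -9 + 2 = -7)
84*(121 + G(4, 11)) = 84*(121 - 7) = 84*114 = 9576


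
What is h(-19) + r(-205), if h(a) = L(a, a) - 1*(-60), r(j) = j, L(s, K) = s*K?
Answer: 216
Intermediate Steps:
L(s, K) = K*s
h(a) = 60 + a² (h(a) = a*a - 1*(-60) = a² + 60 = 60 + a²)
h(-19) + r(-205) = (60 + (-19)²) - 205 = (60 + 361) - 205 = 421 - 205 = 216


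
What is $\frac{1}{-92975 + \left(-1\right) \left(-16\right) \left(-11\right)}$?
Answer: $- \frac{1}{93151} \approx -1.0735 \cdot 10^{-5}$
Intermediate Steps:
$\frac{1}{-92975 + \left(-1\right) \left(-16\right) \left(-11\right)} = \frac{1}{-92975 + 16 \left(-11\right)} = \frac{1}{-92975 - 176} = \frac{1}{-93151} = - \frac{1}{93151}$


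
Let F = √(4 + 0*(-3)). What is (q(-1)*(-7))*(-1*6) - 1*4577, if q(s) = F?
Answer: -4493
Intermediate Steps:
F = 2 (F = √(4 + 0) = √4 = 2)
q(s) = 2
(q(-1)*(-7))*(-1*6) - 1*4577 = (2*(-7))*(-1*6) - 1*4577 = -14*(-6) - 4577 = 84 - 4577 = -4493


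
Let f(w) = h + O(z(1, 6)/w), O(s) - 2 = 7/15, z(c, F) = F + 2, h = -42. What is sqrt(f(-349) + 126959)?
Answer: 4*sqrt(1784805)/15 ≈ 356.26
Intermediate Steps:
z(c, F) = 2 + F
O(s) = 37/15 (O(s) = 2 + 7/15 = 37/15)
f(w) = -593/15 (f(w) = -42 + 37/15 = -593/15)
sqrt(f(-349) + 126959) = sqrt(-593/15 + 126959) = sqrt(1903792/15) = 4*sqrt(1784805)/15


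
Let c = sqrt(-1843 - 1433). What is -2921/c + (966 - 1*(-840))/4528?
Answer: 903/2264 + 2921*I*sqrt(91)/546 ≈ 0.39885 + 51.034*I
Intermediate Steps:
c = 6*I*sqrt(91) (c = sqrt(-3276) = 6*I*sqrt(91) ≈ 57.236*I)
-2921/c + (966 - 1*(-840))/4528 = -2921*(-I*sqrt(91)/546) + (966 - 1*(-840))/4528 = -(-2921)*I*sqrt(91)/546 + (966 + 840)*(1/4528) = 2921*I*sqrt(91)/546 + 1806*(1/4528) = 2921*I*sqrt(91)/546 + 903/2264 = 903/2264 + 2921*I*sqrt(91)/546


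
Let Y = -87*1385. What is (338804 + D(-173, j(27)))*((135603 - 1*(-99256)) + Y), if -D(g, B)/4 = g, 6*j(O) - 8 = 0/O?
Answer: 38826120544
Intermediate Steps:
j(O) = 4/3 (j(O) = 4/3 + (0/O)/6 = 4/3 + (⅙)*0 = 4/3 + 0 = 4/3)
Y = -120495
D(g, B) = -4*g
(338804 + D(-173, j(27)))*((135603 - 1*(-99256)) + Y) = (338804 - 4*(-173))*((135603 - 1*(-99256)) - 120495) = (338804 + 692)*((135603 + 99256) - 120495) = 339496*(234859 - 120495) = 339496*114364 = 38826120544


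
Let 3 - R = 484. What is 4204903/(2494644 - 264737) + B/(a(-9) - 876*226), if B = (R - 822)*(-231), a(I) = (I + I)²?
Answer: 7615290005/20987884684 ≈ 0.36284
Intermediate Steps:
R = -481 (R = 3 - 1*484 = 3 - 484 = -481)
a(I) = 4*I² (a(I) = (2*I)² = 4*I²)
B = 300993 (B = (-481 - 822)*(-231) = -1303*(-231) = 300993)
4204903/(2494644 - 264737) + B/(a(-9) - 876*226) = 4204903/(2494644 - 264737) + 300993/(4*(-9)² - 876*226) = 4204903/2229907 + 300993/(4*81 - 197976) = 4204903*(1/2229907) + 300993/(324 - 197976) = 4204903/2229907 + 300993/(-197652) = 4204903/2229907 + 300993*(-1/197652) = 4204903/2229907 - 14333/9412 = 7615290005/20987884684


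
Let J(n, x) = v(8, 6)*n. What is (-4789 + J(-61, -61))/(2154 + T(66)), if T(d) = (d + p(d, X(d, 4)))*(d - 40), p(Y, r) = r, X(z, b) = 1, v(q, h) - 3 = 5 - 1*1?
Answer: -652/487 ≈ -1.3388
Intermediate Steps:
v(q, h) = 7 (v(q, h) = 3 + (5 - 1*1) = 3 + (5 - 1) = 3 + 4 = 7)
J(n, x) = 7*n
T(d) = (1 + d)*(-40 + d) (T(d) = (d + 1)*(d - 40) = (1 + d)*(-40 + d))
(-4789 + J(-61, -61))/(2154 + T(66)) = (-4789 + 7*(-61))/(2154 + (-40 + 66² - 39*66)) = (-4789 - 427)/(2154 + (-40 + 4356 - 2574)) = -5216/(2154 + 1742) = -5216/3896 = -5216*1/3896 = -652/487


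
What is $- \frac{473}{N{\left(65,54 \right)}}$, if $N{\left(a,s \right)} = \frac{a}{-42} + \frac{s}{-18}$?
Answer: $\frac{19866}{191} \approx 104.01$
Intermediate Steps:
$N{\left(a,s \right)} = - \frac{s}{18} - \frac{a}{42}$ ($N{\left(a,s \right)} = a \left(- \frac{1}{42}\right) + s \left(- \frac{1}{18}\right) = - \frac{a}{42} - \frac{s}{18} = - \frac{s}{18} - \frac{a}{42}$)
$- \frac{473}{N{\left(65,54 \right)}} = - \frac{473}{\left(- \frac{1}{18}\right) 54 - \frac{65}{42}} = - \frac{473}{-3 - \frac{65}{42}} = - \frac{473}{- \frac{191}{42}} = \left(-473\right) \left(- \frac{42}{191}\right) = \frac{19866}{191}$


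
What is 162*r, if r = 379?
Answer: 61398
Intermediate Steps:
162*r = 162*379 = 61398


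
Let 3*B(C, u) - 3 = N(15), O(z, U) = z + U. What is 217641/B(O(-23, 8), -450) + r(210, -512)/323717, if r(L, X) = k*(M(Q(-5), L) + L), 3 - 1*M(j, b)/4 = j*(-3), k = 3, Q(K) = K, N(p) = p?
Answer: 23484698171/647434 ≈ 36274.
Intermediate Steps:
O(z, U) = U + z
M(j, b) = 12 + 12*j (M(j, b) = 12 - 4*j*(-3) = 12 - (-12)*j = 12 + 12*j)
B(C, u) = 6 (B(C, u) = 1 + (⅓)*15 = 1 + 5 = 6)
r(L, X) = -144 + 3*L (r(L, X) = 3*((12 + 12*(-5)) + L) = 3*((12 - 60) + L) = 3*(-48 + L) = -144 + 3*L)
217641/B(O(-23, 8), -450) + r(210, -512)/323717 = 217641/6 + (-144 + 3*210)/323717 = 217641*(⅙) + (-144 + 630)*(1/323717) = 72547/2 + 486*(1/323717) = 72547/2 + 486/323717 = 23484698171/647434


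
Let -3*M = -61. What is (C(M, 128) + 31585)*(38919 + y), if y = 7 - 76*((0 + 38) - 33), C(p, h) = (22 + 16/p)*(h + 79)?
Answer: 85356840590/61 ≈ 1.3993e+9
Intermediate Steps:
M = 61/3 (M = -⅓*(-61) = 61/3 ≈ 20.333)
C(p, h) = (22 + 16/p)*(79 + h)
y = -373 (y = 7 - 76*(38 - 33) = 7 - 76*5 = 7 - 380 = -373)
(C(M, 128) + 31585)*(38919 + y) = (2*(632 + 8*128 + 11*(61/3)*(79 + 128))/(61/3) + 31585)*(38919 - 373) = (2*(3/61)*(632 + 1024 + 11*(61/3)*207) + 31585)*38546 = (2*(3/61)*(632 + 1024 + 46299) + 31585)*38546 = (2*(3/61)*47955 + 31585)*38546 = (287730/61 + 31585)*38546 = (2214415/61)*38546 = 85356840590/61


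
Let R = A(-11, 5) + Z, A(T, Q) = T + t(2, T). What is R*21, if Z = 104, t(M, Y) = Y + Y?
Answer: 1491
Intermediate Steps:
t(M, Y) = 2*Y
A(T, Q) = 3*T (A(T, Q) = T + 2*T = 3*T)
R = 71 (R = 3*(-11) + 104 = -33 + 104 = 71)
R*21 = 71*21 = 1491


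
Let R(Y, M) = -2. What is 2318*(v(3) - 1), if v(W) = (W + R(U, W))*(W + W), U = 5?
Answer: 11590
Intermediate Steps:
v(W) = 2*W*(-2 + W) (v(W) = (W - 2)*(W + W) = (-2 + W)*(2*W) = 2*W*(-2 + W))
2318*(v(3) - 1) = 2318*(2*3*(-2 + 3) - 1) = 2318*(2*3*1 - 1) = 2318*(6 - 1) = 2318*5 = 11590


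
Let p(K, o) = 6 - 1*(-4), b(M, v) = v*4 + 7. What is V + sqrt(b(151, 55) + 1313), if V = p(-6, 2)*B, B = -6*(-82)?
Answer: 4920 + 2*sqrt(385) ≈ 4959.2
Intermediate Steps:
b(M, v) = 7 + 4*v (b(M, v) = 4*v + 7 = 7 + 4*v)
p(K, o) = 10 (p(K, o) = 6 + 4 = 10)
B = 492
V = 4920 (V = 10*492 = 4920)
V + sqrt(b(151, 55) + 1313) = 4920 + sqrt((7 + 4*55) + 1313) = 4920 + sqrt((7 + 220) + 1313) = 4920 + sqrt(227 + 1313) = 4920 + sqrt(1540) = 4920 + 2*sqrt(385)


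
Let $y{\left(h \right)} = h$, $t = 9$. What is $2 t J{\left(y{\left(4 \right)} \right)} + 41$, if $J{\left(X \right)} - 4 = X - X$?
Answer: $113$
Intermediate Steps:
$J{\left(X \right)} = 4$ ($J{\left(X \right)} = 4 + \left(X - X\right) = 4 + 0 = 4$)
$2 t J{\left(y{\left(4 \right)} \right)} + 41 = 2 \cdot 9 \cdot 4 + 41 = 2 \cdot 36 + 41 = 72 + 41 = 113$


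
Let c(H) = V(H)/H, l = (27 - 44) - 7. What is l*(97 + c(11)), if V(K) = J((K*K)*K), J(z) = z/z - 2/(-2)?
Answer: -25656/11 ≈ -2332.4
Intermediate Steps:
J(z) = 2 (J(z) = 1 - 2*(-1/2) = 1 + 1 = 2)
l = -24 (l = -17 - 7 = -24)
V(K) = 2
c(H) = 2/H
l*(97 + c(11)) = -24*(97 + 2/11) = -24*1069/11 = -25656/11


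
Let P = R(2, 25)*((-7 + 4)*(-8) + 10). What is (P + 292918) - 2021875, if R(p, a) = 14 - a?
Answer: -1729331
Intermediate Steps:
P = -374 (P = (14 - 1*25)*((-7 + 4)*(-8) + 10) = (14 - 25)*(-3*(-8) + 10) = -11*(24 + 10) = -11*34 = -374)
(P + 292918) - 2021875 = (-374 + 292918) - 2021875 = 292544 - 2021875 = -1729331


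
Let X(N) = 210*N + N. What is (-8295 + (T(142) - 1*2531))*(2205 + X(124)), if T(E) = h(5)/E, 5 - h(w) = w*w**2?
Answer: -21807420514/71 ≈ -3.0715e+8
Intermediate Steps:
h(w) = 5 - w**3 (h(w) = 5 - w*w**2 = 5 - w**3)
X(N) = 211*N
T(E) = -120/E (T(E) = (5 - 1*5**3)/E = (5 - 1*125)/E = (5 - 125)/E = -120/E)
(-8295 + (T(142) - 1*2531))*(2205 + X(124)) = (-8295 + (-120/142 - 1*2531))*(2205 + 211*124) = (-8295 + (-120*1/142 - 2531))*(2205 + 26164) = (-8295 + (-60/71 - 2531))*28369 = (-8295 - 179761/71)*28369 = -768706/71*28369 = -21807420514/71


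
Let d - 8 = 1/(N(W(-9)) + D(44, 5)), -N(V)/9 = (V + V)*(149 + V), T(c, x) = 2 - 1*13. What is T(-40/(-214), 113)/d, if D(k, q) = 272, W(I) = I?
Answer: -252472/183617 ≈ -1.3750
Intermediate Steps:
T(c, x) = -11 (T(c, x) = 2 - 13 = -11)
N(V) = -18*V*(149 + V) (N(V) = -9*(V + V)*(149 + V) = -9*2*V*(149 + V) = -18*V*(149 + V))
d = 183617/22952 (d = 8 + 1/(-18*(-9)*(149 - 9) + 272) = 8 + 1/(-18*(-9)*140 + 272) = 8 + 1/(22680 + 272) = 8 + 1/22952 = 183617/22952 ≈ 8.0000)
T(-40/(-214), 113)/d = -11/183617/22952 = -11*22952/183617 = -252472/183617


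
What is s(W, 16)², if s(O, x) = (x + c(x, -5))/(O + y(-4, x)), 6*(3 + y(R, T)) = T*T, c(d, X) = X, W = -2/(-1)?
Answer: 1089/15625 ≈ 0.069696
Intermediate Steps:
W = 2 (W = -2*(-1) = 2)
y(R, T) = -3 + T²/6 (y(R, T) = -3 + (T*T)/6 = -3 + T²/6)
s(O, x) = (-5 + x)/(-3 + O + x²/6) (s(O, x) = (x - 5)/(O + (-3 + x²/6)) = (-5 + x)/(-3 + O + x²/6))
s(W, 16)² = (6*(-5 + 16)/(-18 + 16² + 6*2))² = (6*11/(-18 + 256 + 12))² = (6*11/250)² = (6*(1/250)*11)² = (33/125)² = 1089/15625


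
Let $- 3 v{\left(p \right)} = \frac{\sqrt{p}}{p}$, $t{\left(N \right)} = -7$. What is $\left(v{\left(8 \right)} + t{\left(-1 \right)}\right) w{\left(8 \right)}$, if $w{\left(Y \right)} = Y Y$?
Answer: $-448 - \frac{16 \sqrt{2}}{3} \approx -455.54$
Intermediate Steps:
$w{\left(Y \right)} = Y^{2}$
$v{\left(p \right)} = - \frac{1}{3 \sqrt{p}}$ ($v{\left(p \right)} = - \frac{\frac{1}{p} \sqrt{p}}{3} = - \frac{1}{3 \sqrt{p}}$)
$\left(v{\left(8 \right)} + t{\left(-1 \right)}\right) w{\left(8 \right)} = \left(- \frac{1}{3 \cdot 2 \sqrt{2}} - 7\right) 8^{2} = \left(- \frac{\frac{1}{4} \sqrt{2}}{3} - 7\right) 64 = \left(- \frac{\sqrt{2}}{12} - 7\right) 64 = \left(-7 - \frac{\sqrt{2}}{12}\right) 64 = -448 - \frac{16 \sqrt{2}}{3}$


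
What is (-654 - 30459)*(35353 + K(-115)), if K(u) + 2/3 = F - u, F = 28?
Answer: -1104366306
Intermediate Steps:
K(u) = 82/3 - u (K(u) = -⅔ + (28 - u) = 82/3 - u)
(-654 - 30459)*(35353 + K(-115)) = (-654 - 30459)*(35353 + (82/3 - 1*(-115))) = -31113*(35353 + (82/3 + 115)) = -31113*(35353 + 427/3) = -31113*106486/3 = -1104366306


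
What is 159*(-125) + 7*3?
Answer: -19854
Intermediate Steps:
159*(-125) + 7*3 = -19875 + 21 = -19854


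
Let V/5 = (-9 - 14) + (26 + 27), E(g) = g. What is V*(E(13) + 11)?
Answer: 3600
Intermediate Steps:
V = 150 (V = 5*((-9 - 14) + (26 + 27)) = 5*(-23 + 53) = 5*30 = 150)
V*(E(13) + 11) = 150*(13 + 11) = 150*24 = 3600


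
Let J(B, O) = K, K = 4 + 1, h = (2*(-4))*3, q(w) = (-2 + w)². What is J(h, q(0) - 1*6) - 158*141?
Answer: -22273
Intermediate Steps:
h = -24 (h = -8*3 = -24)
K = 5
J(B, O) = 5
J(h, q(0) - 1*6) - 158*141 = 5 - 158*141 = 5 - 22278 = -22273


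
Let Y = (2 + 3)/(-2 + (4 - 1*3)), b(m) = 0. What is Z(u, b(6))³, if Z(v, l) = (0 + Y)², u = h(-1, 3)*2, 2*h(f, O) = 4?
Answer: 15625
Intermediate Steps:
h(f, O) = 2 (h(f, O) = (½)*4 = 2)
Y = -5 (Y = 5/(-2 + (4 - 3)) = 5/(-2 + 1) = 5/(-1) = 5*(-1) = -5)
u = 4 (u = 2*2 = 4)
Z(v, l) = 25 (Z(v, l) = (0 - 5)² = (-5)² = 25)
Z(u, b(6))³ = 25³ = 15625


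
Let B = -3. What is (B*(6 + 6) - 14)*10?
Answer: -500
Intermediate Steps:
(B*(6 + 6) - 14)*10 = (-3*(6 + 6) - 14)*10 = (-3*12 - 14)*10 = (-36 - 14)*10 = -50*10 = -500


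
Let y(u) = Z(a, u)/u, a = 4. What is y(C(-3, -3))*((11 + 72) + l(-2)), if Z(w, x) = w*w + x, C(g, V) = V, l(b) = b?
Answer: -351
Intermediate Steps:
Z(w, x) = x + w**2 (Z(w, x) = w**2 + x = x + w**2)
y(u) = (16 + u)/u (y(u) = (u + 4**2)/u = (u + 16)/u = (16 + u)/u)
y(C(-3, -3))*((11 + 72) + l(-2)) = ((16 - 3)/(-3))*((11 + 72) - 2) = (-1/3*13)*(83 - 2) = -13/3*81 = -351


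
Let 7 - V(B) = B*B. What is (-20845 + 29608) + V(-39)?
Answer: 7249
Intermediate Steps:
V(B) = 7 - B² (V(B) = 7 - B*B = 7 - B²)
(-20845 + 29608) + V(-39) = (-20845 + 29608) + (7 - 1*(-39)²) = 8763 + (7 - 1*1521) = 8763 + (7 - 1521) = 8763 - 1514 = 7249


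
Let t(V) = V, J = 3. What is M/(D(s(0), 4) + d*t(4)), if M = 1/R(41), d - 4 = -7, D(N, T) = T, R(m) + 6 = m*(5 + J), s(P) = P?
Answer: -1/2576 ≈ -0.00038820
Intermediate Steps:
R(m) = -6 + 8*m (R(m) = -6 + m*(5 + 3) = -6 + m*8 = -6 + 8*m)
d = -3 (d = 4 - 7 = -3)
M = 1/322 (M = 1/(-6 + 8*41) = 1/(-6 + 328) = 1/322 ≈ 0.0031056)
M/(D(s(0), 4) + d*t(4)) = 1/(322*(4 - 3*4)) = 1/(322*(4 - 12)) = (1/322)/(-8) = (1/322)*(-⅛) = -1/2576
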